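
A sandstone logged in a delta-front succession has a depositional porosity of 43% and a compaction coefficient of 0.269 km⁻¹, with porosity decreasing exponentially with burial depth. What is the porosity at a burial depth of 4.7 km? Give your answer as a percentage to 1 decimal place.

phi = phi₀·exp(−c·z) = 0.43 × exp(−0.269 × 4.7) = 0.43 × exp(−1.264)
  = 0.43 × 0.2824 = 0.1214

12.1%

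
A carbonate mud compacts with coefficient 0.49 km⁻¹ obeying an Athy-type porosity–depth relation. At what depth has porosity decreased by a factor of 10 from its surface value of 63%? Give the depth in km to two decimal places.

n/n₀ = 1/10 ⇒ exp(−β·d) = 1/10 ⇒ d = ln(10) / β
d = 2.3026 / 0.49 = 4.699 km

4.70 km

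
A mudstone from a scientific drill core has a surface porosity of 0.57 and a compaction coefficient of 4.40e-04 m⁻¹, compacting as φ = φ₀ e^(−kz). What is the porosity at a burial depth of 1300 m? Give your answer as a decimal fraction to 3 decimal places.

Working in km (1 km = 1000 m; k in km⁻¹ = k in m⁻¹ × 1000):
φ = φ₀·exp(−k·z) = 0.57 × exp(−0.44 × 1.3) = 0.57 × exp(−0.572)
  = 0.57 × 0.5644 = 0.3217

0.322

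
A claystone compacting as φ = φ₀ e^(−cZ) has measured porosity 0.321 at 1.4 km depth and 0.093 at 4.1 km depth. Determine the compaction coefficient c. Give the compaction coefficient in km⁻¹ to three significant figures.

0.459 km⁻¹

Athy: φ(Z) = φ₀ e^(−cZ) ⇒ φ₁/φ₂ = e^{c(Z₂−Z₁)} ⇒ c = ln(φ₁/φ₂)/(Z₂−Z₁)
c = ln(0.321/0.093) / (4.1 − 1.4) = ln(3.452) / 2.7 = 1.2388 / 2.7 = 0.4588 km⁻¹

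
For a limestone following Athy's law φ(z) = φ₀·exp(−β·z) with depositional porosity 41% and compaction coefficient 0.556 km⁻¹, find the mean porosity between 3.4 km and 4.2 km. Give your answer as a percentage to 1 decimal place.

5.0%

⟨φ⟩ = (1/(z₂−z₁)) ∫ φ₀ e^(−βz) dz = φ₀·(e^(−β·z₁) − e^(−β·z₂)) / (β·(z₂−z₁))
e^(−0.556×3.4) = 0.1510; e^(−0.556×4.2) = 0.0968
⟨φ⟩ = 0.41 × (0.1510 − 0.0968) / (0.556 × 0.8) = 0.41 × 0.1219 = 0.0500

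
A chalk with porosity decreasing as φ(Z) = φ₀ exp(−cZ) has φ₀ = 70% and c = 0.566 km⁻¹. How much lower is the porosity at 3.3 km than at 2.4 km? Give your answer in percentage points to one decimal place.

φ(2.4) = 0.7·e^(−0.566×2.4) = 0.1800
φ(3.3) = 0.7·e^(−0.566×3.3) = 0.1081
Δφ = 0.1800 − 0.1081 = 0.0718

7.2 percentage points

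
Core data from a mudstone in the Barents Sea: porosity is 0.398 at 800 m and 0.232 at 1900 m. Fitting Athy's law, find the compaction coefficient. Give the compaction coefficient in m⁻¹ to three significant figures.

Working in km (1 km = 1000 m; β in km⁻¹ = β in m⁻¹ × 1000):
Athy: φ(Z) = φ₀ e^(−βZ) ⇒ φ₁/φ₂ = e^{β(Z₂−Z₁)} ⇒ β = ln(φ₁/φ₂)/(Z₂−Z₁)
β = ln(0.398/0.232) / (1.9 − 0.8) = ln(1.716) / 1.1 = 0.5397 / 1.1 = 0.4906 km⁻¹

0.000491 m⁻¹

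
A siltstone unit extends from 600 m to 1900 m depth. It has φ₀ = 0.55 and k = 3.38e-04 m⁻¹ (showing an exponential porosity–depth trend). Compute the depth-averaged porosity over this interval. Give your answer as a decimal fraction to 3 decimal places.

0.363

Working in km (1 km = 1000 m; k in km⁻¹ = k in m⁻¹ × 1000):
⟨φ⟩ = (1/(z₂−z₁)) ∫ φ₀ e^(−kz) dz = φ₀·(e^(−k·z₁) − e^(−k·z₂)) / (k·(z₂−z₁))
e^(−0.338×0.6) = 0.8164; e^(−0.338×1.9) = 0.5261
⟨φ⟩ = 0.55 × (0.8164 − 0.5261) / (0.338 × 1.3) = 0.55 × 0.6607 = 0.3634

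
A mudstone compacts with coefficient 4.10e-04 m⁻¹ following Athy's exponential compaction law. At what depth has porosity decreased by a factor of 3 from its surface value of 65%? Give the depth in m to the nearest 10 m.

2680 m

Working in km (1 km = 1000 m; k in km⁻¹ = k in m⁻¹ × 1000):
φ/φ₀ = 1/3 ⇒ exp(−k·d) = 1/3 ⇒ d = ln(3) / k
d = 1.0986 / 0.41 = 2.680 km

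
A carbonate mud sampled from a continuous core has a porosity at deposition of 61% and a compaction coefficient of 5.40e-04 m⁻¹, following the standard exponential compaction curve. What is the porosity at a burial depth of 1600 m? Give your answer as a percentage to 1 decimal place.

25.7%

Working in km (1 km = 1000 m; c in km⁻¹ = c in m⁻¹ × 1000):
n = n₀·exp(−c·Z) = 0.61 × exp(−0.54 × 1.6) = 0.61 × exp(−0.864)
  = 0.61 × 0.4215 = 0.2571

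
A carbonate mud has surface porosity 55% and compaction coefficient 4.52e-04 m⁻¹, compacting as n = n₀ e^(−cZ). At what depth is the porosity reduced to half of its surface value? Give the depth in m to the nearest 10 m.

Working in km (1 km = 1000 m; c in km⁻¹ = c in m⁻¹ × 1000):
n/n₀ = 1/2 ⇒ exp(−c·Z) = 1/2 ⇒ Z = ln(2) / c
Z = 0.6931 / 0.452 = 1.534 km

1530 m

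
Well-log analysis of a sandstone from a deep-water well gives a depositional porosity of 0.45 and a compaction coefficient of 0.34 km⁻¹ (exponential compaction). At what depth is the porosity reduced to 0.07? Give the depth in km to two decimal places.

Invert Athy's law: Z = ln(n₀/n) / β
Z = ln(0.45/0.07) / 0.34 = ln(6.429) / 0.34 = 1.8608 / 0.34 = 5.473 km

5.47 km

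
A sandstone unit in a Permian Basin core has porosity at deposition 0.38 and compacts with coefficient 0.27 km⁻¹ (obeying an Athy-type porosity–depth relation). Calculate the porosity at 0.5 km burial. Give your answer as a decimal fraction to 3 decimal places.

n = n₀·exp(−k·Z) = 0.38 × exp(−0.27 × 0.5) = 0.38 × exp(−0.135)
  = 0.38 × 0.8737 = 0.3320

0.332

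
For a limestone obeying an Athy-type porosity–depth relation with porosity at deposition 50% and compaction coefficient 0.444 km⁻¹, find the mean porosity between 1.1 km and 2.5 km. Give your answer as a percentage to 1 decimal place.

⟨phi⟩ = (1/(d₂−d₁)) ∫ phi₀ e^(−kd) dd = phi₀·(e^(−k·d₁) − e^(−k·d₂)) / (k·(d₂−d₁))
e^(−0.444×1.1) = 0.6136; e^(−0.444×2.5) = 0.3296
⟨phi⟩ = 0.5 × (0.6136 − 0.3296) / (0.444 × 1.4) = 0.5 × 0.4570 = 0.2285

22.8%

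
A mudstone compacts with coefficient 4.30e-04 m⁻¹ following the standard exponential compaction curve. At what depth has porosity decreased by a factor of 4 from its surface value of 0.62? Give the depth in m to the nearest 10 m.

Working in km (1 km = 1000 m; k in km⁻¹ = k in m⁻¹ × 1000):
n/n₀ = 1/4 ⇒ exp(−k·Z) = 1/4 ⇒ Z = ln(4) / k
Z = 1.3863 / 0.43 = 3.224 km

3220 m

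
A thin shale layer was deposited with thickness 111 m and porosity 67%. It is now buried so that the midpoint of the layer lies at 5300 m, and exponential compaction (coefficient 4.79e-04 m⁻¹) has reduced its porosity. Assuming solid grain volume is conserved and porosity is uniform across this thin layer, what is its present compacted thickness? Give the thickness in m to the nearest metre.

Working in km (1 km = 1000 m; k in km⁻¹ = k in m⁻¹ × 1000):
Porosity at 5.3 km: n = 0.67·exp(−0.479×5.3) = 0.0529
Solid-volume conservation: h(1−n) = h₀(1−n₀) ⇒ h = h₀·(1−n₀)/(1−n)
h = 0.111 × (1 − 0.67)/(1 − 0.0529) = 0.111 × 0.3484 = 0.0387 km

39 m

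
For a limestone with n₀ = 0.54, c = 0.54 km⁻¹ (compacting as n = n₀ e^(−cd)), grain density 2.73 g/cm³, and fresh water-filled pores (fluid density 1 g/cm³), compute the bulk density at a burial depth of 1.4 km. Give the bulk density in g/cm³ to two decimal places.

2.29 g/cm³

Porosity at depth: n = 0.54·exp(−0.54×1.4) = 0.54×0.4695 = 0.2536
Bulk density: ρ_b = (1−n)ρ_g + n·ρ_f = 0.7464×2.73 + 0.2536×1
       = 2.038 + 0.254 = 2.291 g/cm³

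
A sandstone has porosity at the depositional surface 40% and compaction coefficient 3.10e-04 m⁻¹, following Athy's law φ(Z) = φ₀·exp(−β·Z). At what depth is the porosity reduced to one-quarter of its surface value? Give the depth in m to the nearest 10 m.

Working in km (1 km = 1000 m; β in km⁻¹ = β in m⁻¹ × 1000):
φ/φ₀ = 1/4 ⇒ exp(−β·Z) = 1/4 ⇒ Z = ln(4) / β
Z = 1.3863 / 0.31 = 4.472 km

4470 m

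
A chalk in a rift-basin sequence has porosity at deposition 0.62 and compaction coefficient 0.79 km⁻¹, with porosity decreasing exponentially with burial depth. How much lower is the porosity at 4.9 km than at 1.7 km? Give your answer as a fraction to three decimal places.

0.149

phi(1.7) = 0.62·e^(−0.79×1.7) = 0.1619
phi(4.9) = 0.62·e^(−0.79×4.9) = 0.0129
Δphi = 0.1619 − 0.0129 = 0.1489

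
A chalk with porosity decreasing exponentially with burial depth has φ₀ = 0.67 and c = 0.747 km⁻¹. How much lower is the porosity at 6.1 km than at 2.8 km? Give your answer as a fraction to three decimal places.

0.076

φ(2.8) = 0.67·e^(−0.747×2.8) = 0.0827
φ(6.1) = 0.67·e^(−0.747×6.1) = 0.0070
Δφ = 0.0827 − 0.0070 = 0.0757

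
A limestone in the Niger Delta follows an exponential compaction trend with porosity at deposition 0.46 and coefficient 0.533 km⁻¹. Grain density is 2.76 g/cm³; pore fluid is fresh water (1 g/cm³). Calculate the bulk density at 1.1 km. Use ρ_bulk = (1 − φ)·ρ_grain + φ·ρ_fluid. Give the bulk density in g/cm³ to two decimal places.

2.31 g/cm³

Porosity at depth: phi = 0.46·exp(−0.533×1.1) = 0.46×0.5564 = 0.2559
Bulk density: ρ_b = (1−phi)ρ_g + phi·ρ_f = 0.7441×2.76 + 0.2559×1
       = 2.054 + 0.256 = 2.310 g/cm³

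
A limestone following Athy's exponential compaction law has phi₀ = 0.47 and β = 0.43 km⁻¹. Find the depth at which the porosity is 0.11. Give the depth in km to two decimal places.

Invert Athy's law: Z = ln(phi₀/phi) / β
Z = ln(0.47/0.11) / 0.43 = ln(4.273) / 0.43 = 1.4523 / 0.43 = 3.377 km

3.38 km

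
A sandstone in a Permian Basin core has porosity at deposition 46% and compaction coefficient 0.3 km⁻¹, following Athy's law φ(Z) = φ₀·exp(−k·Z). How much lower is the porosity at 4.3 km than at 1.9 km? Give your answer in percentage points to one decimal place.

13.4 percentage points

φ(1.9) = 0.46·e^(−0.3×1.9) = 0.2601
φ(4.3) = 0.46·e^(−0.3×4.3) = 0.1266
Δφ = 0.2601 − 0.1266 = 0.1335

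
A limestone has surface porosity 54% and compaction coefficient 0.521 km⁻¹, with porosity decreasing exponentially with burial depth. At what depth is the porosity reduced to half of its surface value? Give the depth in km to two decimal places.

1.33 km

phi/phi₀ = 1/2 ⇒ exp(−β·d) = 1/2 ⇒ d = ln(2) / β
d = 0.6931 / 0.521 = 1.330 km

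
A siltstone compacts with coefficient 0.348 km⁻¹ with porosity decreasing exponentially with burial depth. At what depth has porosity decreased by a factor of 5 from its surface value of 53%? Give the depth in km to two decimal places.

4.62 km

phi/phi₀ = 1/5 ⇒ exp(−k·z) = 1/5 ⇒ z = ln(5) / k
z = 1.6094 / 0.348 = 4.625 km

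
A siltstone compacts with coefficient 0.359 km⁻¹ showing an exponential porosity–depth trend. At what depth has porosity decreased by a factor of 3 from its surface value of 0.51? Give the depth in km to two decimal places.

φ/φ₀ = 1/3 ⇒ exp(−c·z) = 1/3 ⇒ z = ln(3) / c
z = 1.0986 / 0.359 = 3.060 km

3.06 km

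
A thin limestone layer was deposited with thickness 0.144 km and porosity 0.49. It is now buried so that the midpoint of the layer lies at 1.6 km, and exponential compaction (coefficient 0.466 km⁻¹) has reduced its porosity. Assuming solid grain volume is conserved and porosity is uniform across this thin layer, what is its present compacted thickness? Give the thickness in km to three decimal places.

Porosity at 1.6 km: phi = 0.49·exp(−0.466×1.6) = 0.2325
Solid-volume conservation: h(1−phi) = h₀(1−phi₀) ⇒ h = h₀·(1−phi₀)/(1−phi)
h = 0.144 × (1 − 0.49)/(1 − 0.2325) = 0.144 × 0.6645 = 0.0957 km

0.096 km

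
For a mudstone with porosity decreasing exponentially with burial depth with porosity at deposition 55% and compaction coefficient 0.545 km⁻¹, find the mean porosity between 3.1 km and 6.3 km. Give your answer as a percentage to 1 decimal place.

⟨φ⟩ = (1/(d₂−d₁)) ∫ φ₀ e^(−kd) dd = φ₀·(e^(−k·d₁) − e^(−k·d₂)) / (k·(d₂−d₁))
e^(−0.545×3.1) = 0.1846; e^(−0.545×6.3) = 0.0323
⟨φ⟩ = 0.55 × (0.1846 − 0.0323) / (0.545 × 3.2) = 0.55 × 0.0873 = 0.0480

4.8%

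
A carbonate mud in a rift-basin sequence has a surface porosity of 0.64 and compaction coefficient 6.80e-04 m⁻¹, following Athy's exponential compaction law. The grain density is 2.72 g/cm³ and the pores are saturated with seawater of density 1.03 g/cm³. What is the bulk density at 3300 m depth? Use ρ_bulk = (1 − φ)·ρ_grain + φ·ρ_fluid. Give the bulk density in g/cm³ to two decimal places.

2.61 g/cm³

Working in km (1 km = 1000 m; k in km⁻¹ = k in m⁻¹ × 1000):
Porosity at depth: phi = 0.64·exp(−0.68×3.3) = 0.64×0.1060 = 0.0679
Bulk density: ρ_b = (1−phi)ρ_g + phi·ρ_f = 0.9321×2.72 + 0.0679×1.03
       = 2.535 + 0.070 = 2.605 g/cm³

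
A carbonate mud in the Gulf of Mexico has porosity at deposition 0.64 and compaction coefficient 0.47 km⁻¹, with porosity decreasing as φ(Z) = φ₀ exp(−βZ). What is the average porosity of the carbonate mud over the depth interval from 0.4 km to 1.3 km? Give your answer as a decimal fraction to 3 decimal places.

0.432

⟨φ⟩ = (1/(Z₂−Z₁)) ∫ φ₀ e^(−βZ) dZ = φ₀·(e^(−β·Z₁) − e^(−β·Z₂)) / (β·(Z₂−Z₁))
e^(−0.47×0.4) = 0.8286; e^(−0.47×1.3) = 0.5428
⟨φ⟩ = 0.64 × (0.8286 − 0.5428) / (0.47 × 0.9) = 0.64 × 0.6757 = 0.4324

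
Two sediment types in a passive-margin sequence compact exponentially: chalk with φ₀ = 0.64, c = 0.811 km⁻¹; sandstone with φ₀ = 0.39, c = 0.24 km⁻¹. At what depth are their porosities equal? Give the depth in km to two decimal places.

0.87 km

Set φ₀ₐ e^(−cₐd) = φ₀ᵦ e^(−cᵦd) ⇒ ln(φ₀ₐ/φ₀ᵦ) = (cₐ − cᵦ)·d
d = ln(0.64/0.39) / (0.811 − 0.24) = 0.4953 / 0.571 = 0.867 km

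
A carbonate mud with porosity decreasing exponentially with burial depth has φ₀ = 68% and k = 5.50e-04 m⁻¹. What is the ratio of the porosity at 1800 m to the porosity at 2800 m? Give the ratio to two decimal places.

Working in km (1 km = 1000 m; k in km⁻¹ = k in m⁻¹ × 1000):
φ(Z₁)/φ(Z₂) = e^(−k·Z₁)/e^(−k·Z₂) = e^{k(Z₂−Z₁)}
= exp(0.55 × 1) = exp(0.55) = 1.7333

1.73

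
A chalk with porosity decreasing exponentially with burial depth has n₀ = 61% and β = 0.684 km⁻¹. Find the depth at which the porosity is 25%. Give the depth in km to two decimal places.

1.30 km

Invert Athy's law: d = ln(n₀/n) / β
d = ln(0.61/0.25) / 0.684 = ln(2.44) / 0.684 = 0.8920 / 0.684 = 1.304 km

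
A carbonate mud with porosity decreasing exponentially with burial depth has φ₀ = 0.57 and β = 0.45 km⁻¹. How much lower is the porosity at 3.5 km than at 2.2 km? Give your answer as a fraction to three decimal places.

φ(2.2) = 0.57·e^(−0.45×2.2) = 0.2118
φ(3.5) = 0.57·e^(−0.45×3.5) = 0.1180
Δφ = 0.2118 − 0.1180 = 0.0938

0.094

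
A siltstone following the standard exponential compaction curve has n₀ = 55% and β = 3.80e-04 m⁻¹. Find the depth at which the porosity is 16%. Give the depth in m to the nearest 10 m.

3250 m

Working in km (1 km = 1000 m; β in km⁻¹ = β in m⁻¹ × 1000):
Invert Athy's law: d = ln(n₀/n) / β
d = ln(0.55/0.16) / 0.38 = ln(3.438) / 0.38 = 1.2347 / 0.38 = 3.249 km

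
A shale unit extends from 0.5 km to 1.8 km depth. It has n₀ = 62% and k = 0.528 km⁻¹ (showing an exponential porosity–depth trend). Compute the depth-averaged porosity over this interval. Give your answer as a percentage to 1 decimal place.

34.4%

⟨n⟩ = (1/(Z₂−Z₁)) ∫ n₀ e^(−kZ) dZ = n₀·(e^(−k·Z₁) − e^(−k·Z₂)) / (k·(Z₂−Z₁))
e^(−0.528×0.5) = 0.7680; e^(−0.528×1.8) = 0.3866
⟨n⟩ = 0.62 × (0.7680 − 0.3866) / (0.528 × 1.3) = 0.62 × 0.5556 = 0.3445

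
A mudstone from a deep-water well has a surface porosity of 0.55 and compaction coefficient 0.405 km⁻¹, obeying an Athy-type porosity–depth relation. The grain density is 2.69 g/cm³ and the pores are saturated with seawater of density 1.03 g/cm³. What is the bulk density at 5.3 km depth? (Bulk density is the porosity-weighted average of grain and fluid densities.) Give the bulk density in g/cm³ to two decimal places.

2.58 g/cm³

Porosity at depth: n = 0.55·exp(−0.405×5.3) = 0.55×0.1169 = 0.0643
Bulk density: ρ_b = (1−n)ρ_g + n·ρ_f = 0.9357×2.69 + 0.0643×1.03
       = 2.517 + 0.066 = 2.583 g/cm³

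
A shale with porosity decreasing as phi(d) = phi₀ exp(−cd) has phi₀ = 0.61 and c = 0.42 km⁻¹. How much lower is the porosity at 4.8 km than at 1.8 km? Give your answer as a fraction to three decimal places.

phi(1.8) = 0.61·e^(−0.42×1.8) = 0.2864
phi(4.8) = 0.61·e^(−0.42×4.8) = 0.0812
Δphi = 0.2864 − 0.0812 = 0.2052

0.205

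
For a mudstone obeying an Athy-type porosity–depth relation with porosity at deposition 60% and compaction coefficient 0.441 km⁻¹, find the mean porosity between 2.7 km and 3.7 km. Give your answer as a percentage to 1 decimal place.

14.7%

⟨phi⟩ = (1/(d₂−d₁)) ∫ phi₀ e^(−βd) dd = phi₀·(e^(−β·d₁) − e^(−β·d₂)) / (β·(d₂−d₁))
e^(−0.441×2.7) = 0.3040; e^(−0.441×3.7) = 0.1956
⟨phi⟩ = 0.6 × (0.3040 − 0.1956) / (0.441 × 1) = 0.6 × 0.2458 = 0.1475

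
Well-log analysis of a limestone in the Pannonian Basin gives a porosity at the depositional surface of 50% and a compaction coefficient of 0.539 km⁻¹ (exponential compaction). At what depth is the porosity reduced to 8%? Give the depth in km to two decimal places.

3.40 km

Invert Athy's law: Z = ln(n₀/n) / c
Z = ln(0.5/0.08) / 0.539 = ln(6.25) / 0.539 = 1.8326 / 0.539 = 3.400 km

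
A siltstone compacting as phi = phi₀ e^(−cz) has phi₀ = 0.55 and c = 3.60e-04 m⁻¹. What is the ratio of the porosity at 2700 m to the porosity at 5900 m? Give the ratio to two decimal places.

Working in km (1 km = 1000 m; c in km⁻¹ = c in m⁻¹ × 1000):
phi(z₁)/phi(z₂) = e^(−c·z₁)/e^(−c·z₂) = e^{c(z₂−z₁)}
= exp(0.36 × 3.2) = exp(1.152) = 3.1645

3.16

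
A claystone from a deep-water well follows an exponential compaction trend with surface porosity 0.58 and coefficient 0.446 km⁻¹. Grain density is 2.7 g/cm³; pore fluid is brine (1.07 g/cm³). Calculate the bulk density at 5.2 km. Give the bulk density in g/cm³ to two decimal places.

Porosity at depth: n = 0.58·exp(−0.446×5.2) = 0.58×0.0984 = 0.0570
Bulk density: ρ_b = (1−n)ρ_g + n·ρ_f = 0.9430×2.7 + 0.0570×1.07
       = 2.546 + 0.061 = 2.607 g/cm³

2.61 g/cm³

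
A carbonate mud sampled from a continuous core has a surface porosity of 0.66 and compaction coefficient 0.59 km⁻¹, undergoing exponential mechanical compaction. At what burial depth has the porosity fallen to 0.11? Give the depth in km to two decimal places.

3.04 km

Invert Athy's law: Z = ln(phi₀/phi) / k
Z = ln(0.66/0.11) / 0.59 = ln(6) / 0.59 = 1.7918 / 0.59 = 3.037 km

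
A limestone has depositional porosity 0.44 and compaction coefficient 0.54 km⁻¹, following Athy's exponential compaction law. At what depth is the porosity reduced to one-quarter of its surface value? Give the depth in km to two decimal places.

2.57 km

phi/phi₀ = 1/4 ⇒ exp(−β·d) = 1/4 ⇒ d = ln(4) / β
d = 1.3863 / 0.54 = 2.567 km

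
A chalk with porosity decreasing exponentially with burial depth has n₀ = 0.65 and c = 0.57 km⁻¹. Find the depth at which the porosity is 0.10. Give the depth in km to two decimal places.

Invert Athy's law: Z = ln(n₀/n) / c
Z = ln(0.65/0.1) / 0.57 = ln(6.5) / 0.57 = 1.8718 / 0.57 = 3.284 km

3.28 km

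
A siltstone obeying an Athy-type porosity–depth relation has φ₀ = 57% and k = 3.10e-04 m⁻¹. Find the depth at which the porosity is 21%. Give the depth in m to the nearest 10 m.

3220 m

Working in km (1 km = 1000 m; k in km⁻¹ = k in m⁻¹ × 1000):
Invert Athy's law: Z = ln(φ₀/φ) / k
Z = ln(0.57/0.21) / 0.31 = ln(2.714) / 0.31 = 0.9985 / 0.31 = 3.221 km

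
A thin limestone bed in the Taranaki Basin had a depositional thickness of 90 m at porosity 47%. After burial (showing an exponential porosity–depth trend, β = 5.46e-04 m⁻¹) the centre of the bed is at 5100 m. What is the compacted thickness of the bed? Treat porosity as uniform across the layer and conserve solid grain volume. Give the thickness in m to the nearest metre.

49 m

Working in km (1 km = 1000 m; β in km⁻¹ = β in m⁻¹ × 1000):
Porosity at 5.1 km: φ = 0.47·exp(−0.546×5.1) = 0.0290
Solid-volume conservation: h(1−φ) = h₀(1−φ₀) ⇒ h = h₀·(1−φ₀)/(1−φ)
h = 0.09 × (1 − 0.47)/(1 − 0.0290) = 0.09 × 0.5458 = 0.0491 km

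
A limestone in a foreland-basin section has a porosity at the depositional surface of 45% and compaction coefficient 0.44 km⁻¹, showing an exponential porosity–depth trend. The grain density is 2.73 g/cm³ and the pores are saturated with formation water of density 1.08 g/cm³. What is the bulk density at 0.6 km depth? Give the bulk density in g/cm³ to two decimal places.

Porosity at depth: phi = 0.45·exp(−0.44×0.6) = 0.45×0.7680 = 0.3456
Bulk density: ρ_b = (1−phi)ρ_g + phi·ρ_f = 0.6544×2.73 + 0.3456×1.08
       = 1.787 + 0.373 = 2.160 g/cm³

2.16 g/cm³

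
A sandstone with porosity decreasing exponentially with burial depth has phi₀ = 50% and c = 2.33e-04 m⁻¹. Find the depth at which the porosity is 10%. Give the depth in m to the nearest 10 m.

Working in km (1 km = 1000 m; c in km⁻¹ = c in m⁻¹ × 1000):
Invert Athy's law: d = ln(phi₀/phi) / c
d = ln(0.5/0.1) / 0.233 = ln(5) / 0.233 = 1.6094 / 0.233 = 6.907 km

6910 m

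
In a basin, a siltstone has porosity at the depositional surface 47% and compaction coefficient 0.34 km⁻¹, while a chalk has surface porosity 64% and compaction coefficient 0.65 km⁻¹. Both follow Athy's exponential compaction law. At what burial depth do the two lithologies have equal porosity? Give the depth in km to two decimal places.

Set φ₀ₐ e^(−βₐZ) = φ₀ᵦ e^(−βᵦZ) ⇒ ln(φ₀ₐ/φ₀ᵦ) = (βₐ − βᵦ)·Z
Z = ln(0.47/0.64) / (0.34 − 0.65) = -0.3087 / -0.31 = 0.996 km

1.00 km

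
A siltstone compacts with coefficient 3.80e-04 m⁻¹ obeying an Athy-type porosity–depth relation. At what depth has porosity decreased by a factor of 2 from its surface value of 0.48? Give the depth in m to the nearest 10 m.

1820 m

Working in km (1 km = 1000 m; β in km⁻¹ = β in m⁻¹ × 1000):
φ/φ₀ = 1/2 ⇒ exp(−β·Z) = 1/2 ⇒ Z = ln(2) / β
Z = 0.6931 / 0.38 = 1.824 km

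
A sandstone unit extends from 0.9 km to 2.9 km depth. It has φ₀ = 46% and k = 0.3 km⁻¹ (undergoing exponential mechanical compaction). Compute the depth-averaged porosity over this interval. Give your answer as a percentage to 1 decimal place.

⟨φ⟩ = (1/(d₂−d₁)) ∫ φ₀ e^(−kd) dd = φ₀·(e^(−k·d₁) − e^(−k·d₂)) / (k·(d₂−d₁))
e^(−0.3×0.9) = 0.7634; e^(−0.3×2.9) = 0.4190
⟨φ⟩ = 0.46 × (0.7634 − 0.4190) / (0.3 × 2) = 0.46 × 0.5740 = 0.2641

26.4%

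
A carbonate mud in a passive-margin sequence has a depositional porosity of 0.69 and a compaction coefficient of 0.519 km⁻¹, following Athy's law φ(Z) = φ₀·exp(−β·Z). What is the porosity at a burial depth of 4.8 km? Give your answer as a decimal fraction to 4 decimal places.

0.0571

φ = φ₀·exp(−β·Z) = 0.69 × exp(−0.519 × 4.8) = 0.69 × exp(−2.491)
  = 0.69 × 0.0828 = 0.0571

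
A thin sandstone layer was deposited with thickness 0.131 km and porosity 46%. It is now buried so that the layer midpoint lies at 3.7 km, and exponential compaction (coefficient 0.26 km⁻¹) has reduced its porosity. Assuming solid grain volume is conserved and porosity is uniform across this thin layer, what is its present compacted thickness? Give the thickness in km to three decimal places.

0.086 km

Porosity at 3.7 km: n = 0.46·exp(−0.26×3.7) = 0.1758
Solid-volume conservation: h(1−n) = h₀(1−n₀) ⇒ h = h₀·(1−n₀)/(1−n)
h = 0.131 × (1 − 0.46)/(1 − 0.1758) = 0.131 × 0.6552 = 0.0858 km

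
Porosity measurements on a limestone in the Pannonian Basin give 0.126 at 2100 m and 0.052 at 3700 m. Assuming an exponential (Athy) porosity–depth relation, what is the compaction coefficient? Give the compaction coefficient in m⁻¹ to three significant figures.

Working in km (1 km = 1000 m; β in km⁻¹ = β in m⁻¹ × 1000):
Athy: phi(d) = phi₀ e^(−βd) ⇒ phi₁/phi₂ = e^{β(d₂−d₁)} ⇒ β = ln(phi₁/phi₂)/(d₂−d₁)
β = ln(0.126/0.052) / (3.7 − 2.1) = ln(2.423) / 1.6 = 0.8850 / 1.6 = 0.5531 km⁻¹

0.000553 m⁻¹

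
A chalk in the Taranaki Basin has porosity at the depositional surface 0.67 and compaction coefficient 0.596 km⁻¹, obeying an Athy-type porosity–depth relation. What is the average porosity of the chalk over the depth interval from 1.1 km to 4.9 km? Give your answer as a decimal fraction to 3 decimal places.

⟨phi⟩ = (1/(Z₂−Z₁)) ∫ phi₀ e^(−βZ) dZ = phi₀·(e^(−β·Z₁) − e^(−β·Z₂)) / (β·(Z₂−Z₁))
e^(−0.596×1.1) = 0.5191; e^(−0.596×4.9) = 0.0539
⟨phi⟩ = 0.67 × (0.5191 − 0.0539) / (0.596 × 3.8) = 0.67 × 0.2054 = 0.1376

0.138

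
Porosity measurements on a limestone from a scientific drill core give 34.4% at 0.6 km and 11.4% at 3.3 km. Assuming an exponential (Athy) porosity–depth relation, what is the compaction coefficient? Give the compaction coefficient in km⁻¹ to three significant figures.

Athy: phi(d) = phi₀ e^(−cd) ⇒ phi₁/phi₂ = e^{c(d₂−d₁)} ⇒ c = ln(phi₁/phi₂)/(d₂−d₁)
c = ln(0.344/0.114) / (3.3 − 0.6) = ln(3.018) / 2.7 = 1.1044 / 2.7 = 0.4091 km⁻¹

0.409 km⁻¹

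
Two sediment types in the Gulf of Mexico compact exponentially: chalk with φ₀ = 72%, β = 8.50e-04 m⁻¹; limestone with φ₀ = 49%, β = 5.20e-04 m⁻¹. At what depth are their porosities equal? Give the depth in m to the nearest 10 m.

Working in km (1 km = 1000 m; β in km⁻¹ = β in m⁻¹ × 1000):
Set φ₀ₐ e^(−βₐd) = φ₀ᵦ e^(−βᵦd) ⇒ ln(φ₀ₐ/φ₀ᵦ) = (βₐ − βᵦ)·d
d = ln(0.72/0.49) / (0.85 − 0.52) = 0.3848 / 0.33 = 1.166 km

1170 m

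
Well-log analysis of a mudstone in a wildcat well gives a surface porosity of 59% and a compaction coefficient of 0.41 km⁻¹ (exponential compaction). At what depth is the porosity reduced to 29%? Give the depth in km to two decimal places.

1.73 km

Invert Athy's law: z = ln(n₀/n) / k
z = ln(0.59/0.29) / 0.41 = ln(2.034) / 0.41 = 0.7102 / 0.41 = 1.732 km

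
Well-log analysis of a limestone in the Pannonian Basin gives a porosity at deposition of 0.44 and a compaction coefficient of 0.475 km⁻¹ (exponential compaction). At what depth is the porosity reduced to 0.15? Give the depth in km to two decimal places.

2.27 km

Invert Athy's law: d = ln(n₀/n) / c
d = ln(0.44/0.15) / 0.475 = ln(2.933) / 0.475 = 1.0761 / 0.475 = 2.266 km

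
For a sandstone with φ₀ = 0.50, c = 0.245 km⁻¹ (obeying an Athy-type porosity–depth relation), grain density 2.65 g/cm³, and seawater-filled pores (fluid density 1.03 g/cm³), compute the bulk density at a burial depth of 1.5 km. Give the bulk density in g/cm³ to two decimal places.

2.09 g/cm³

Porosity at depth: φ = 0.5·exp(−0.245×1.5) = 0.5×0.6925 = 0.3462
Bulk density: ρ_b = (1−φ)ρ_g + φ·ρ_f = 0.6538×2.65 + 0.3462×1.03
       = 1.732 + 0.357 = 2.089 g/cm³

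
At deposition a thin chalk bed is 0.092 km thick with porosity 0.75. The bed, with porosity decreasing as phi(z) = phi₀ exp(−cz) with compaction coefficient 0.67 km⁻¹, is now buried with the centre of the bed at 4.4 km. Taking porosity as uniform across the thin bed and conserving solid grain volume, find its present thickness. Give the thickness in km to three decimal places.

0.024 km

Porosity at 4.4 km: phi = 0.75·exp(−0.67×4.4) = 0.0393
Solid-volume conservation: h(1−phi) = h₀(1−phi₀) ⇒ h = h₀·(1−phi₀)/(1−phi)
h = 0.092 × (1 − 0.75)/(1 − 0.0393) = 0.092 × 0.2602 = 0.0239 km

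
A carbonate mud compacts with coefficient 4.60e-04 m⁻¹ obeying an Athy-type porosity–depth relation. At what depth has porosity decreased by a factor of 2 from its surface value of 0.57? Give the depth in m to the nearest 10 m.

Working in km (1 km = 1000 m; c in km⁻¹ = c in m⁻¹ × 1000):
phi/phi₀ = 1/2 ⇒ exp(−c·Z) = 1/2 ⇒ Z = ln(2) / c
Z = 0.6931 / 0.46 = 1.507 km

1510 m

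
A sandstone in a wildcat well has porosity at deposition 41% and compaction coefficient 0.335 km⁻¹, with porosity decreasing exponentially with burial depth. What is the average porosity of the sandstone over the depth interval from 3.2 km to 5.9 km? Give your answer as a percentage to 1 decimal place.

⟨φ⟩ = (1/(d₂−d₁)) ∫ φ₀ e^(−cd) dd = φ₀·(e^(−c·d₁) − e^(−c·d₂)) / (c·(d₂−d₁))
e^(−0.335×3.2) = 0.3423; e^(−0.335×5.9) = 0.1386
⟨φ⟩ = 0.41 × (0.3423 − 0.1386) / (0.335 × 2.7) = 0.41 × 0.2253 = 0.0924

9.2%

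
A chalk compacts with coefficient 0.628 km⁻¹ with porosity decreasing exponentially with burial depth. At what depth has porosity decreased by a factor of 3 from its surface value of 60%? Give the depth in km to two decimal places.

phi/phi₀ = 1/3 ⇒ exp(−c·d) = 1/3 ⇒ d = ln(3) / c
d = 1.0986 / 0.628 = 1.749 km

1.75 km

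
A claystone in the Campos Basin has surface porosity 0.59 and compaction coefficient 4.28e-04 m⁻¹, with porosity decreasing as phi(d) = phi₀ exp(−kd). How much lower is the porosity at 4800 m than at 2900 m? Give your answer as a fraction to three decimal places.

Working in km (1 km = 1000 m; k in km⁻¹ = k in m⁻¹ × 1000):
phi(2.9) = 0.59·e^(−0.428×2.9) = 0.1705
phi(4.8) = 0.59·e^(−0.428×4.8) = 0.0756
Δphi = 0.1705 − 0.0756 = 0.0949

0.095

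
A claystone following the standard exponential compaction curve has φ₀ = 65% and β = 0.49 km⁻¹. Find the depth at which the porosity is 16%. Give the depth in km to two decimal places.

2.86 km

Invert Athy's law: d = ln(φ₀/φ) / β
d = ln(0.65/0.16) / 0.49 = ln(4.062) / 0.49 = 1.4018 / 0.49 = 2.861 km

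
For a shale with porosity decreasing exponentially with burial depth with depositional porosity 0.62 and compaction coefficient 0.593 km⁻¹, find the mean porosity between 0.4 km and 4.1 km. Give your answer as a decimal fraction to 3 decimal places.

0.198

⟨φ⟩ = (1/(d₂−d₁)) ∫ φ₀ e^(−βd) dd = φ₀·(e^(−β·d₁) − e^(−β·d₂)) / (β·(d₂−d₁))
e^(−0.593×0.4) = 0.7888; e^(−0.593×4.1) = 0.0879
⟨φ⟩ = 0.62 × (0.7888 − 0.0879) / (0.593 × 3.7) = 0.62 × 0.3195 = 0.1981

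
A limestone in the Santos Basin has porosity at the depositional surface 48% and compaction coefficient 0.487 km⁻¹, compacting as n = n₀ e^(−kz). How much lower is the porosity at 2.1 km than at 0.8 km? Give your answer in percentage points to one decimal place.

n(0.8) = 0.48·e^(−0.487×0.8) = 0.3251
n(2.1) = 0.48·e^(−0.487×2.1) = 0.1726
Δn = 0.3251 − 0.1726 = 0.1525

15.2 percentage points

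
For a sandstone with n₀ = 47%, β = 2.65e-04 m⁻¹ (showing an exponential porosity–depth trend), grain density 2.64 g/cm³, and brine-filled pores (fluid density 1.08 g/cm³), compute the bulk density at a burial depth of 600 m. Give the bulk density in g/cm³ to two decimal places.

Working in km (1 km = 1000 m; β in km⁻¹ = β in m⁻¹ × 1000):
Porosity at depth: n = 0.47·exp(−0.265×0.6) = 0.47×0.8530 = 0.4009
Bulk density: ρ_b = (1−n)ρ_g + n·ρ_f = 0.5991×2.64 + 0.4009×1.08
       = 1.582 + 0.433 = 2.015 g/cm³

2.01 g/cm³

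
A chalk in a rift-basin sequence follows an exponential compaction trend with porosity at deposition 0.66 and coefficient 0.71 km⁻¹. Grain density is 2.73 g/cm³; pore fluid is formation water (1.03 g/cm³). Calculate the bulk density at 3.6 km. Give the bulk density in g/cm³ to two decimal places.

2.64 g/cm³

Porosity at depth: φ = 0.66·exp(−0.71×3.6) = 0.66×0.0776 = 0.0512
Bulk density: ρ_b = (1−φ)ρ_g + φ·ρ_f = 0.9488×2.73 + 0.0512×1.03
       = 2.590 + 0.053 = 2.643 g/cm³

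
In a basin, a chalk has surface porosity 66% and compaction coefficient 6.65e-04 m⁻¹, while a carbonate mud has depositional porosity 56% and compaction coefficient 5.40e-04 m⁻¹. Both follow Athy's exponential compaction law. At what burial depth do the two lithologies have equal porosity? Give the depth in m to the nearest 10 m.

Working in km (1 km = 1000 m; β in km⁻¹ = β in m⁻¹ × 1000):
Set phi₀ₐ e^(−βₐZ) = phi₀ᵦ e^(−βᵦZ) ⇒ ln(phi₀ₐ/phi₀ᵦ) = (βₐ − βᵦ)·Z
Z = ln(0.66/0.56) / (0.665 − 0.54) = 0.1643 / 0.125 = 1.314 km

1310 m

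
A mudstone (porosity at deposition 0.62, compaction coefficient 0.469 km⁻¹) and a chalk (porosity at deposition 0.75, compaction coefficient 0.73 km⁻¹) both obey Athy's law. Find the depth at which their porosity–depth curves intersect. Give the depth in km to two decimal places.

0.73 km

Set φ₀ₐ e^(−kₐd) = φ₀ᵦ e^(−kᵦd) ⇒ ln(φ₀ₐ/φ₀ᵦ) = (kₐ − kᵦ)·d
d = ln(0.62/0.75) / (0.469 − 0.73) = -0.1904 / -0.261 = 0.729 km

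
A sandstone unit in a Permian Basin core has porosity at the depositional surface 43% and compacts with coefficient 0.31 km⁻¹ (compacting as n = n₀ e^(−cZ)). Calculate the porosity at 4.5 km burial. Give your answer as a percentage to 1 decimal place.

n = n₀·exp(−c·Z) = 0.43 × exp(−0.31 × 4.5) = 0.43 × exp(−1.395)
  = 0.43 × 0.2478 = 0.1066

10.7%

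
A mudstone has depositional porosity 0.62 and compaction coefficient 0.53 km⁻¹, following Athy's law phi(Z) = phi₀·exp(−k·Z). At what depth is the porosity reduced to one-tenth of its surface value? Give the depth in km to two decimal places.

4.34 km

phi/phi₀ = 1/10 ⇒ exp(−k·Z) = 1/10 ⇒ Z = ln(10) / k
Z = 2.3026 / 0.53 = 4.345 km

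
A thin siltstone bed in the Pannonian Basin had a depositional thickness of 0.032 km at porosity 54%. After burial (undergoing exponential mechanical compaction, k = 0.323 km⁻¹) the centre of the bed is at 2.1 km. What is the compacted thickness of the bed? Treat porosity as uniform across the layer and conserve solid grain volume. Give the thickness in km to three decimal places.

Porosity at 2.1 km: phi = 0.54·exp(−0.323×2.1) = 0.2740
Solid-volume conservation: h(1−phi) = h₀(1−phi₀) ⇒ h = h₀·(1−phi₀)/(1−phi)
h = 0.032 × (1 − 0.54)/(1 − 0.2740) = 0.032 × 0.6336 = 0.0203 km

0.020 km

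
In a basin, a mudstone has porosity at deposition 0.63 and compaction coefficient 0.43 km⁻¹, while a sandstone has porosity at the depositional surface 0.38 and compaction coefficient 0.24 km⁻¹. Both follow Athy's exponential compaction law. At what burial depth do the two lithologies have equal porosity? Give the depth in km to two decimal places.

2.66 km

Set n₀ₐ e^(−βₐz) = n₀ᵦ e^(−βᵦz) ⇒ ln(n₀ₐ/n₀ᵦ) = (βₐ − βᵦ)·z
z = ln(0.63/0.38) / (0.43 − 0.24) = 0.5055 / 0.19 = 2.661 km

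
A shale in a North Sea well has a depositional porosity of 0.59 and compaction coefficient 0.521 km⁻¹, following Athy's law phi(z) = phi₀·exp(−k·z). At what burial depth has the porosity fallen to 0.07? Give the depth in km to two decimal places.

4.09 km

Invert Athy's law: z = ln(phi₀/phi) / k
z = ln(0.59/0.07) / 0.521 = ln(8.429) / 0.521 = 2.1316 / 0.521 = 4.091 km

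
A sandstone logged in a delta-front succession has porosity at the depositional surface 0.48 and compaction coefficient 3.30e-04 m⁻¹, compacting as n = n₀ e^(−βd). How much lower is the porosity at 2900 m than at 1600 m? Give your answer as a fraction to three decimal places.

0.099

Working in km (1 km = 1000 m; β in km⁻¹ = β in m⁻¹ × 1000):
n(1.6) = 0.48·e^(−0.33×1.6) = 0.2831
n(2.9) = 0.48·e^(−0.33×2.9) = 0.1843
Δn = 0.2831 − 0.1843 = 0.0988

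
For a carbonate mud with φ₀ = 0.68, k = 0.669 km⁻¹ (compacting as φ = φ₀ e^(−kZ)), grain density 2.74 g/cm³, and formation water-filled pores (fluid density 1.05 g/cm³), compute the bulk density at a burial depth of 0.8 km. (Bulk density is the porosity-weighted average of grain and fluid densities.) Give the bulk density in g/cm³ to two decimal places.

Porosity at depth: φ = 0.68·exp(−0.669×0.8) = 0.68×0.5856 = 0.3982
Bulk density: ρ_b = (1−φ)ρ_g + φ·ρ_f = 0.6018×2.74 + 0.3982×1.05
       = 1.649 + 0.418 = 2.067 g/cm³

2.07 g/cm³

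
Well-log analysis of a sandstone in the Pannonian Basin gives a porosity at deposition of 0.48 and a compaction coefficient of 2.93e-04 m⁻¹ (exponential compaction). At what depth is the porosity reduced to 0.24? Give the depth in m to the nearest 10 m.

2370 m

Working in km (1 km = 1000 m; k in km⁻¹ = k in m⁻¹ × 1000):
Invert Athy's law: Z = ln(phi₀/phi) / k
Z = ln(0.48/0.24) / 0.293 = ln(2) / 0.293 = 0.6931 / 0.293 = 2.366 km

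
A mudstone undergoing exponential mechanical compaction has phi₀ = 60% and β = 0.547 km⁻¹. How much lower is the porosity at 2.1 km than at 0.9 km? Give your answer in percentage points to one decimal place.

phi(0.9) = 0.6·e^(−0.547×0.9) = 0.3667
phi(2.1) = 0.6·e^(−0.547×2.1) = 0.1902
Δphi = 0.3667 − 0.1902 = 0.1765

17.7 percentage points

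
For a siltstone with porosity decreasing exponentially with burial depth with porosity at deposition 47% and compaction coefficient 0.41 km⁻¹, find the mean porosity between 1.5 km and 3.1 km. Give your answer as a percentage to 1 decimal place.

⟨n⟩ = (1/(z₂−z₁)) ∫ n₀ e^(−kz) dz = n₀·(e^(−k·z₁) − e^(−k·z₂)) / (k·(z₂−z₁))
e^(−0.41×1.5) = 0.5406; e^(−0.41×3.1) = 0.2806
⟨n⟩ = 0.47 × (0.5406 − 0.2806) / (0.41 × 1.6) = 0.47 × 0.3965 = 0.1863

18.6%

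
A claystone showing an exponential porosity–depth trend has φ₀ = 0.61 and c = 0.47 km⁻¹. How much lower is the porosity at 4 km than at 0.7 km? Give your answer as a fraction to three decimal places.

0.346

φ(0.7) = 0.61·e^(−0.47×0.7) = 0.4390
φ(4) = 0.61·e^(−0.47×4) = 0.0931
Δφ = 0.4390 − 0.0931 = 0.3459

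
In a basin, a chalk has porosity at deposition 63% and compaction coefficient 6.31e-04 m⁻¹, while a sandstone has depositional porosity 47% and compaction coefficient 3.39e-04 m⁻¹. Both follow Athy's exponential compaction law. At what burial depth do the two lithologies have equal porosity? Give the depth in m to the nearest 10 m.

Working in km (1 km = 1000 m; k in km⁻¹ = k in m⁻¹ × 1000):
Set phi₀ₐ e^(−kₐZ) = phi₀ᵦ e^(−kᵦZ) ⇒ ln(phi₀ₐ/phi₀ᵦ) = (kₐ − kᵦ)·Z
Z = ln(0.63/0.47) / (0.631 − 0.339) = 0.2930 / 0.292 = 1.003 km

1000 m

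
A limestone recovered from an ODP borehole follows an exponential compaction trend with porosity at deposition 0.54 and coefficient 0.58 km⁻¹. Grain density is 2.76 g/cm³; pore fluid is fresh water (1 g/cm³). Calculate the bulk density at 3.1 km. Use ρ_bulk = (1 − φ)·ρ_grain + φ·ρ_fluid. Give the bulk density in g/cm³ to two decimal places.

Porosity at depth: φ = 0.54·exp(−0.58×3.1) = 0.54×0.1656 = 0.0894
Bulk density: ρ_b = (1−φ)ρ_g + φ·ρ_f = 0.9106×2.76 + 0.0894×1
       = 2.513 + 0.089 = 2.603 g/cm³

2.60 g/cm³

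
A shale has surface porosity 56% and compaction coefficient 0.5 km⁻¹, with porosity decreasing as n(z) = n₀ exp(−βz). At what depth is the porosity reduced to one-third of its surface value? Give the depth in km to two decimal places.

n/n₀ = 1/3 ⇒ exp(−β·z) = 1/3 ⇒ z = ln(3) / β
z = 1.0986 / 0.5 = 2.197 km

2.20 km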